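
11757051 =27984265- 16227214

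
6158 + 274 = 6432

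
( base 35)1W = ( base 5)232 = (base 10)67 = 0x43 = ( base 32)23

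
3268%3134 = 134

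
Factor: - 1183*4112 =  - 2^4 * 7^1* 13^2*257^1=-4864496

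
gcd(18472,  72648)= 8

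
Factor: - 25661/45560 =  - 383/680=- 2^( - 3 )*5^(-1)*17^( - 1)* 383^1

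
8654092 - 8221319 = 432773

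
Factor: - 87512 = -2^3 * 10939^1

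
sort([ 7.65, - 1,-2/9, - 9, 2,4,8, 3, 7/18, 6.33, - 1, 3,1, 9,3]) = [ - 9 ,-1,  -  1, - 2/9 , 7/18,  1, 2, 3,3, 3 , 4, 6.33, 7.65, 8,9] 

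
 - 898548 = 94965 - 993513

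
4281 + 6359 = 10640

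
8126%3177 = 1772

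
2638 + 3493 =6131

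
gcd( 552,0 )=552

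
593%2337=593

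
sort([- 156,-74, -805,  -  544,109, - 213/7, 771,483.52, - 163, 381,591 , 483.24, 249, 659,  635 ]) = [ - 805,- 544, - 163, - 156,- 74 , - 213/7, 109, 249, 381, 483.24,483.52,591,635, 659, 771]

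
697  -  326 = 371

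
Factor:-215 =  - 5^1 * 43^1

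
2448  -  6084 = -3636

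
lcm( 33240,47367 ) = 1894680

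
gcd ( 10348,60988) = 4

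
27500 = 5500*5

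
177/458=177/458= 0.39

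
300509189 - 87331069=213178120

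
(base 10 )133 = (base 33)41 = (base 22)61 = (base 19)70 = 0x85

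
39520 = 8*4940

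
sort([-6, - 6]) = [-6, - 6 ]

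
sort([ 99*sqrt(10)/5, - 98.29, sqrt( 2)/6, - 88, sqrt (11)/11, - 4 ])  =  [ - 98.29, - 88, - 4,  sqrt ( 2)/6 , sqrt( 11)/11, 99*sqrt( 10) /5] 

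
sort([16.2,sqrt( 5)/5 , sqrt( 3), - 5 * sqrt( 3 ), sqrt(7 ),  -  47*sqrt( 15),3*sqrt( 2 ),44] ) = [ - 47*sqrt( 15), - 5*sqrt( 3 ),sqrt( 5 ) /5,sqrt(3), sqrt( 7 ),3*sqrt(2 ) , 16.2 , 44] 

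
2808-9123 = -6315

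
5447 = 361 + 5086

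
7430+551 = 7981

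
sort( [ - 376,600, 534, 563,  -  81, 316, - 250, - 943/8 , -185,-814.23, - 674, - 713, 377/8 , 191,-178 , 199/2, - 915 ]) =[ - 915, - 814.23, - 713,-674, - 376,-250, - 185,  -  178, - 943/8,- 81, 377/8, 199/2,191, 316,534, 563, 600] 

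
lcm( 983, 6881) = 6881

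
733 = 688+45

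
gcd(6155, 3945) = 5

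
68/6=34/3= 11.33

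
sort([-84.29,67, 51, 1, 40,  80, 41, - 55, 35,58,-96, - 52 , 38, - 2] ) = [ - 96, -84.29, - 55,-52,-2,1,  35,  38 , 40,41, 51,58, 67, 80]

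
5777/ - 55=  - 5777/55= -105.04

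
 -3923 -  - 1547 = -2376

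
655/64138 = 655/64138 = 0.01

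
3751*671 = 2516921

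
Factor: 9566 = 2^1*4783^1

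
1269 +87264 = 88533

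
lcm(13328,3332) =13328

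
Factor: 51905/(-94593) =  - 3^(-1 ) * 5^1*7^1*1483^1*31531^(-1 )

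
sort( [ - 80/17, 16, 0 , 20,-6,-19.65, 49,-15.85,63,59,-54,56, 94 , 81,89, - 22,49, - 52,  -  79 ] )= [ - 79, - 54,- 52, - 22, -19.65, - 15.85, - 6, - 80/17,0, 16, 20,49,49, 56, 59,  63 , 81,  89,94 ] 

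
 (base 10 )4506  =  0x119A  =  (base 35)3nq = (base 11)3427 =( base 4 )1012122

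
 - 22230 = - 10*2223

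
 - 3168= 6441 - 9609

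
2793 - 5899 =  - 3106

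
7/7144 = 7/7144 = 0.00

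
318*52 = 16536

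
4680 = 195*24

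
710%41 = 13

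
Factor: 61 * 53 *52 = 168116 = 2^2 * 13^1* 53^1*61^1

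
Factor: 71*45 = 3195= 3^2*5^1*71^1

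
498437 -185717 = 312720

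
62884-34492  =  28392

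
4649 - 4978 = - 329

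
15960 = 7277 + 8683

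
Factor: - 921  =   - 3^1*307^1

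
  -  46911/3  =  -15637 = - 15637.00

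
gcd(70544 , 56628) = 4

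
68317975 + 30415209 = 98733184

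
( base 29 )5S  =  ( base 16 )ad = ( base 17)a3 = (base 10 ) 173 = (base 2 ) 10101101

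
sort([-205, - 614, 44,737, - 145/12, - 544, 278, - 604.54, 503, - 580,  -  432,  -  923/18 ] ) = [ - 614, - 604.54, - 580,-544, - 432 , - 205, - 923/18, - 145/12, 44, 278,503, 737]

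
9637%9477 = 160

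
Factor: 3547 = 3547^1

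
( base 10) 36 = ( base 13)2a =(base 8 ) 44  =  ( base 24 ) 1C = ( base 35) 11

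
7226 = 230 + 6996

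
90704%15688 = 12264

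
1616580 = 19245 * 84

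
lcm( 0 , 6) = 0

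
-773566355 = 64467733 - 838034088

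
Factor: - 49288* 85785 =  - 2^3*3^1 * 5^1*7^1*19^1*43^1*61^1*101^1 = - 4228171080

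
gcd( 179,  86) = 1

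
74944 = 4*18736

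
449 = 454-5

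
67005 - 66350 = 655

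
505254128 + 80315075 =585569203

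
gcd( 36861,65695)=1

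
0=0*74482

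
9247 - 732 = 8515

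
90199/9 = 10022 + 1/9 = 10022.11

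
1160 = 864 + 296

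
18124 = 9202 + 8922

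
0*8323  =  0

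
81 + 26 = 107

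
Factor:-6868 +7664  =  2^2*199^1 = 796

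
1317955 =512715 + 805240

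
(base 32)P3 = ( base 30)QN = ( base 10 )803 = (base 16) 323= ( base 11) 670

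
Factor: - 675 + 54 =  - 3^3 *23^1   =  - 621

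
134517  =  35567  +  98950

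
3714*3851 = 14302614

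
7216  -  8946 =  - 1730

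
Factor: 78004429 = 1031^1*75659^1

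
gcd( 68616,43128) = 72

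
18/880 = 9/440 = 0.02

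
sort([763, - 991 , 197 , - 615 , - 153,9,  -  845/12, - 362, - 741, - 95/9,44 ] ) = [ - 991, - 741, - 615, - 362, - 153,  -  845/12, - 95/9,9,44,197,763] 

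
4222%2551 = 1671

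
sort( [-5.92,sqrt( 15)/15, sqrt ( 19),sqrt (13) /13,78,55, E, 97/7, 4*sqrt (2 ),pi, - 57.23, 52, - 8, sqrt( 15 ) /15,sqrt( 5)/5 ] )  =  [-57.23, - 8, - 5.92, sqrt ( 15 ) /15, sqrt(15 ) /15,sqrt( 13 ) /13, sqrt( 5) /5, E,pi,sqrt( 19),4*sqrt(2),  97/7 , 52,55, 78]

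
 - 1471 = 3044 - 4515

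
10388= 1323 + 9065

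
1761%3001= 1761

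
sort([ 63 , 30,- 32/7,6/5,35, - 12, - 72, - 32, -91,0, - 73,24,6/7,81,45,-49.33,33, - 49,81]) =[ - 91, - 73, - 72, - 49.33, - 49,  -  32,  -  12, - 32/7, 0, 6/7,6/5,24,30,33, 35 , 45,63, 81,81 ] 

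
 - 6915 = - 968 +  - 5947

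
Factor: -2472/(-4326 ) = 2^2 *7^(  -  1) =4/7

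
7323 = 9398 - 2075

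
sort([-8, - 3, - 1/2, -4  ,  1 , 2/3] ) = [-8,-4,-3, - 1/2,2/3,1 ] 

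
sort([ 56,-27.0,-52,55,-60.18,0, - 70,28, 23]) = [ - 70, - 60.18, - 52, - 27.0,0,23,28, 55  ,  56]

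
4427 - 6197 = -1770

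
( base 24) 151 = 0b1010111001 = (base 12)4A1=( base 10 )697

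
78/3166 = 39/1583 = 0.02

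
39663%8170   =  6983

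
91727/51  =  91727/51   =  1798.57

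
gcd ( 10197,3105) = 9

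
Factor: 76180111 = 7^1*17^2 * 37657^1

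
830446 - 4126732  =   - 3296286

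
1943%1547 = 396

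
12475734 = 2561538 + 9914196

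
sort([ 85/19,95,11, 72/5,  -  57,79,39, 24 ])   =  [-57,85/19,11,72/5, 24,39, 79,95]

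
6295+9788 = 16083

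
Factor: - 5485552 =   -  2^4*342847^1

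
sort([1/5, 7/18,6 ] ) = [ 1/5, 7/18, 6]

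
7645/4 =7645/4= 1911.25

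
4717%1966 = 785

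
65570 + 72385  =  137955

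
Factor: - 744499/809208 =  -2^( - 3 )*3^( - 2)*7^1*11239^ ( - 1)*106357^1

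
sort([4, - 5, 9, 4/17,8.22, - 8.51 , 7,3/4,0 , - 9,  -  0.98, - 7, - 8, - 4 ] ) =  [-9, - 8.51,-8  ,  -  7, - 5, - 4,  -  0.98 , 0,4/17,3/4, 4,7, 8.22,  9 ] 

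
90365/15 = 6024 + 1/3=6024.33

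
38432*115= 4419680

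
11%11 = 0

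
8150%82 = 32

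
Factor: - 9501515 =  - 5^1*1900303^1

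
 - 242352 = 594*( - 408 )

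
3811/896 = 3811/896 = 4.25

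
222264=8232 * 27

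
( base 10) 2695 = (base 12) 1687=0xa87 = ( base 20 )6EF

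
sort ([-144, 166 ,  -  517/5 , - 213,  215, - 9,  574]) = [ - 213, - 144, - 517/5, - 9, 166, 215,574 ] 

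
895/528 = 1 +367/528 = 1.70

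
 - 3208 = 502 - 3710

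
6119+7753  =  13872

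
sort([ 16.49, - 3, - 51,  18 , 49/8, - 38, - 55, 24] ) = [ -55, - 51, - 38, - 3, 49/8 , 16.49, 18 , 24] 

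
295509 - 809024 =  - 513515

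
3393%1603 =187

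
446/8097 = 446/8097 = 0.06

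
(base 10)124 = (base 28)4c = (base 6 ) 324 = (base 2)1111100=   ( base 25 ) 4o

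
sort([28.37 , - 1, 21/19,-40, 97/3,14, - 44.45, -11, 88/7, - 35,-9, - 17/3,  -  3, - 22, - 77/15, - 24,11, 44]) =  [ -44.45, -40, - 35, - 24, - 22, - 11 , - 9, - 17/3 ,-77/15, - 3, - 1, 21/19, 11, 88/7, 14 , 28.37, 97/3,44]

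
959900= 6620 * 145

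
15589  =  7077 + 8512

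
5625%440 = 345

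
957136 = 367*2608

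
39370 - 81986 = - 42616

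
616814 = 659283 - 42469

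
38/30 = 19/15 =1.27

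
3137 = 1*3137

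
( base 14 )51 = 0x47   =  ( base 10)71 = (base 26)2J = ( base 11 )65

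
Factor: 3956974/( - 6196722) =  - 282641/442623 = - 3^( - 1 )*179^1*1579^1*147541^(-1 )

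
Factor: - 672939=-3^2*74771^1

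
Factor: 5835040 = 2^5*5^1 * 36469^1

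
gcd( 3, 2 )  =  1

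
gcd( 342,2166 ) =114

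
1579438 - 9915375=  - 8335937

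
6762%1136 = 1082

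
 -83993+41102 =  - 42891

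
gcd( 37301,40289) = 1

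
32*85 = 2720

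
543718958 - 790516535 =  - 246797577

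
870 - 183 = 687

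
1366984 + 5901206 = 7268190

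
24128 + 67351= 91479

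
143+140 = 283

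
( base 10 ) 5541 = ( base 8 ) 12645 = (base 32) 5D5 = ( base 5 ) 134131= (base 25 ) 8LG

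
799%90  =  79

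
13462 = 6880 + 6582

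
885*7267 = 6431295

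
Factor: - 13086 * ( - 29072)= 2^5 * 3^2*23^1*79^1 * 727^1  =  380436192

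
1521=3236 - 1715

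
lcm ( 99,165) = 495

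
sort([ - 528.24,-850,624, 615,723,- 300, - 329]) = [ - 850,-528.24,-329 ,-300,  615, 624,723 ]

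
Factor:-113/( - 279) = 3^( - 2 )*31^( - 1) * 113^1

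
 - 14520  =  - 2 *7260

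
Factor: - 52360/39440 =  - 2^ ( - 1 )*7^1*11^1* 29^(  -  1) = - 77/58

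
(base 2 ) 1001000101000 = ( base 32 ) 4h8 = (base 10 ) 4648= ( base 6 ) 33304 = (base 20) BC8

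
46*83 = 3818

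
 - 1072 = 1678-2750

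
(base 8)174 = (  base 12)a4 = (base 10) 124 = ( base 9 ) 147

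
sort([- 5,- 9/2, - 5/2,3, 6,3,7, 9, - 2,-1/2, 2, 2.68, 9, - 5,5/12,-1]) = [  -  5, - 5 ,-9/2, - 5/2, - 2,  -  1, - 1/2, 5/12, 2,2.68,3,3, 6,7,9,9]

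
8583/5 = 8583/5 = 1716.60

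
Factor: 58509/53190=11/10 = 2^(-1 )*5^(-1)*11^1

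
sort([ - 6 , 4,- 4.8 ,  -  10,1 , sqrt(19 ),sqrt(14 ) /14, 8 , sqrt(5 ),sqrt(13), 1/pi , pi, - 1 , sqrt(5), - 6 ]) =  [ - 10,-6, - 6, - 4.8,- 1,sqrt(14 ) /14 , 1/pi,  1, sqrt(5),  sqrt (5), pi,sqrt(13), 4, sqrt (19) , 8]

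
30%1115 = 30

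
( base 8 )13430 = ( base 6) 43212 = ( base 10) 5912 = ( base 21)d8b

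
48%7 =6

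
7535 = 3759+3776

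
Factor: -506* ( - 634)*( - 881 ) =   -  282628324=- 2^2*11^1*23^1*317^1*881^1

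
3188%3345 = 3188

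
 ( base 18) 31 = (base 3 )2001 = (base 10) 55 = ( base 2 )110111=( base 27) 21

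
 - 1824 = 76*( - 24) 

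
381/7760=381/7760 =0.05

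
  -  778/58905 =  - 778/58905 = -0.01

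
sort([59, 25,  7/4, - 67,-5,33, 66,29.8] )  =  [ - 67,-5, 7/4,25,29.8,  33,59, 66 ]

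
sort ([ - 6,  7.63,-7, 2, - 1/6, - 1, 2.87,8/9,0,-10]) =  [ -10, - 7, - 6, - 1, - 1/6,0, 8/9,2, 2.87,7.63]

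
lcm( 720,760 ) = 13680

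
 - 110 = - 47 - 63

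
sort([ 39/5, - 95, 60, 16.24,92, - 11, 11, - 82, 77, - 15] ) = [ - 95,  -  82,-15, - 11,39/5, 11, 16.24,60,77,92 ]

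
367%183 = 1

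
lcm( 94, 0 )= 0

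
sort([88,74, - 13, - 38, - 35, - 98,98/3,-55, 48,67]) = [ - 98, - 55, - 38,- 35,  -  13,  98/3,48,67,74, 88]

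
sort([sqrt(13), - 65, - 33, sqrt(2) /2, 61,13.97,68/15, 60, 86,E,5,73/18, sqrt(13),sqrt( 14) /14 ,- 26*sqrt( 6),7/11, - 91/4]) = [ - 65, - 26*sqrt(6), - 33 , - 91/4,sqrt(14 )/14,7/11,  sqrt ( 2 ) /2,E, sqrt( 13) , sqrt(13 ),73/18,68/15,5,13.97,60,61,86 ] 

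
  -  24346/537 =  - 46 + 356/537 = - 45.34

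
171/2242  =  9/118 = 0.08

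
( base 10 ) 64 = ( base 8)100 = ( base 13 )4C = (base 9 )71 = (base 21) 31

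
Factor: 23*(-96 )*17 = - 37536=- 2^5*3^1*17^1*23^1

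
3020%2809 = 211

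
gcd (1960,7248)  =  8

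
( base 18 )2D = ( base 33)1G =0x31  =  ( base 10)49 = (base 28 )1L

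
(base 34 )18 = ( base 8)52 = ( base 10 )42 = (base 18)26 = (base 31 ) 1b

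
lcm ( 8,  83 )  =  664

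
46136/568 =81 + 16/71  =  81.23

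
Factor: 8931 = 3^1 * 13^1*229^1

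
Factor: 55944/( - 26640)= - 21/10 = - 2^(-1)* 3^1 * 5^(-1 )*7^1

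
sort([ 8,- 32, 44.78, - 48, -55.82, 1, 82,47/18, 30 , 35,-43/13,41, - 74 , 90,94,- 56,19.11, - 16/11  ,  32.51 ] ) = [ - 74, - 56,- 55.82,-48, - 32, - 43/13, - 16/11,1,47/18, 8,  19.11,30,32.51,35,41,44.78,82, 90 , 94 ]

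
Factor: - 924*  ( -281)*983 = 255230052 = 2^2 * 3^1*7^1 * 11^1 * 281^1*983^1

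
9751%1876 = 371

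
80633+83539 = 164172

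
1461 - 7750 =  - 6289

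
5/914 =5/914 = 0.01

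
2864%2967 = 2864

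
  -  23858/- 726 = 32 + 313/363 = 32.86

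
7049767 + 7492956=14542723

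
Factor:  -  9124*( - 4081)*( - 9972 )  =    -  2^4 * 3^2 * 7^1*11^1*53^1*277^1*2281^1 = - 371307858768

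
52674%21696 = 9282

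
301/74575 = 301/74575 = 0.00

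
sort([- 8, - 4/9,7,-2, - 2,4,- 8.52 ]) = [ -8.52,  -  8,-2, -2, - 4/9, 4,7]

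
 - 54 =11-65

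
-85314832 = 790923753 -876238585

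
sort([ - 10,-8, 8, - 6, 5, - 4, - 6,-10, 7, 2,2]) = [-10,-10,  -  8, - 6, - 6, - 4, 2,2,5 , 7, 8]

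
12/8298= 2/1383 = 0.00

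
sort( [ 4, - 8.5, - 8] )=[ - 8.5,  -  8, 4]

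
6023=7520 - 1497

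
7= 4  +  3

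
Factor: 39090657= 3^1*19^1*677^1*1013^1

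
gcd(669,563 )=1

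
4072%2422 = 1650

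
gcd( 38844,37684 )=4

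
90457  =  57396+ 33061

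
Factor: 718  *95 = 68210 = 2^1  *  5^1 *19^1*359^1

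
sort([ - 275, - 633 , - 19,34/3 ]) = [ - 633, - 275, - 19,  34/3] 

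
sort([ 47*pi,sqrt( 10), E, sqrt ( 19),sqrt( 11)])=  [ E, sqrt (10), sqrt( 11), sqrt(19),47*pi] 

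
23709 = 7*3387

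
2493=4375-1882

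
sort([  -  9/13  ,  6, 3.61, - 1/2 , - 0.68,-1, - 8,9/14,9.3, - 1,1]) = [ - 8, -1, - 1, - 9/13, - 0.68,-1/2, 9/14,1,3.61, 6,9.3 ] 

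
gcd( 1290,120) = 30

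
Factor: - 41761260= - 2^2*3^2 * 5^1*232007^1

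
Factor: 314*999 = 313686 =2^1*3^3*37^1*157^1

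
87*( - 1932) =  - 168084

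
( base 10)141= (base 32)4D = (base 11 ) 119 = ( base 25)5g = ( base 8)215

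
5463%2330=803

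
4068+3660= 7728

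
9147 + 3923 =13070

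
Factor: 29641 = 29641^1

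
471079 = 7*67297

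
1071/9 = 119 = 119.00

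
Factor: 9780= 2^2*3^1*5^1*163^1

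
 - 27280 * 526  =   -14349280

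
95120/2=47560 = 47560.00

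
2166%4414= 2166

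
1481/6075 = 1481/6075= 0.24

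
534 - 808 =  - 274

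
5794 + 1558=7352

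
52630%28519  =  24111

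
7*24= 168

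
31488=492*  64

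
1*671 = 671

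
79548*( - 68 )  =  -5409264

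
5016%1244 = 40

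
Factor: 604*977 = 590108 = 2^2*151^1*977^1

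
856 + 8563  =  9419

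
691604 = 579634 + 111970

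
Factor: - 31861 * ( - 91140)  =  2^2*  3^1*5^1*7^2*31^1*151^1*211^1= 2903811540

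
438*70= 30660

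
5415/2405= 1083/481 =2.25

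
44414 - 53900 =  - 9486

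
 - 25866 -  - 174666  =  148800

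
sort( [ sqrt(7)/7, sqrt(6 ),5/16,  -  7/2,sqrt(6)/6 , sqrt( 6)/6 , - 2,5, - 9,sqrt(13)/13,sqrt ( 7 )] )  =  [ - 9, - 7/2, - 2,sqrt (13)/13, 5/16,sqrt( 7)/7,sqrt(6)/6,sqrt(6) /6,sqrt( 6 ), sqrt(7), 5 ]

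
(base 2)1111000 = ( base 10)120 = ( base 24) 50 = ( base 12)a0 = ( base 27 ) 4C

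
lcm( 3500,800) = 28000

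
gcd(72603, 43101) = 9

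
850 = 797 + 53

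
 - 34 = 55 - 89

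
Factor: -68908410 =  -2^1*3^2*5^1 *765649^1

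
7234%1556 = 1010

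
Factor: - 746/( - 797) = 2^1 * 373^1*797^( - 1 ) 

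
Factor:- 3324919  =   - 13^1*255763^1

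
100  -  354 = -254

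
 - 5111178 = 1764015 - 6875193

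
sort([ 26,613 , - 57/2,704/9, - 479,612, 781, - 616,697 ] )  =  [ -616, -479 , -57/2,26,704/9,612,613,697,781]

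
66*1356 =89496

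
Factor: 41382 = 2^1*3^2*11^2*19^1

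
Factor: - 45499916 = -2^2*7^1*11^1 * 147727^1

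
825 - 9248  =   - 8423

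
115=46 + 69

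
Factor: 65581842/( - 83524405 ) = - 2^1 * 3^1*5^( - 1)*47^( - 1)*139^( - 1)*2557^(-1 ) * 10930307^1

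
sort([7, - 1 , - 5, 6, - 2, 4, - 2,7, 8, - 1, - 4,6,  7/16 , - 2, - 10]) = [ - 10, - 5,  -  4 ,- 2, - 2, - 2, - 1,  -  1,7/16, 4,6,  6, 7 , 7,8] 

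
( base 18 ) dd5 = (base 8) 10543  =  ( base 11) 3387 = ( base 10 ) 4451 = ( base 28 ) 5ir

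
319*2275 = 725725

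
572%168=68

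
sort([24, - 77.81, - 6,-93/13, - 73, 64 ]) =[ -77.81, - 73, - 93/13, - 6, 24, 64]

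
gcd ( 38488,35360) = 136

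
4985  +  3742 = 8727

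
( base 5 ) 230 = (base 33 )1W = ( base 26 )2D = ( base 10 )65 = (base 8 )101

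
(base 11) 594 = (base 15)323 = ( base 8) 1304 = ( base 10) 708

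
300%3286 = 300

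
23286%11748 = 11538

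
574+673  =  1247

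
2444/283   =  8+180/283  =  8.64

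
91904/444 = 22976/111 = 206.99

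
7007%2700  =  1607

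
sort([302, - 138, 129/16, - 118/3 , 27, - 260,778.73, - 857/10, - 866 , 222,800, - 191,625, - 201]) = [ - 866,-260 , - 201, - 191, - 138, - 857/10, - 118/3  ,  129/16,27,222, 302,625 , 778.73,  800]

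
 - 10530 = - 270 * 39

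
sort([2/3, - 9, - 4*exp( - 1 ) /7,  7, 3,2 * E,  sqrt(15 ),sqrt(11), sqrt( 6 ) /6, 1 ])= [-9, - 4 *exp( - 1 ) /7, sqrt(6) /6 , 2/3  ,  1, 3, sqrt ( 11),  sqrt(15),2*E,7] 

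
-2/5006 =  - 1+2502/2503=- 0.00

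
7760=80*97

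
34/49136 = 17/24568=0.00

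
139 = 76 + 63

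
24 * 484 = 11616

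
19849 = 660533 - 640684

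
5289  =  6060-771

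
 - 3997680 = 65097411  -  69095091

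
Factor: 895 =5^1*179^1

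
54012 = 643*84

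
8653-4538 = 4115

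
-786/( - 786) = 1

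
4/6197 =4/6197 = 0.00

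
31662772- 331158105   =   - 299495333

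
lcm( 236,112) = 6608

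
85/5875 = 17/1175 = 0.01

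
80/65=1 + 3/13=1.23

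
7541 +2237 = 9778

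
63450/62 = 1023 + 12/31 = 1023.39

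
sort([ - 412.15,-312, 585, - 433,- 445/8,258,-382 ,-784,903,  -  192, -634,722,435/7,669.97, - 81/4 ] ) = [ - 784, - 634, - 433 , - 412.15, - 382,-312,-192, - 445/8, - 81/4, 435/7, 258, 585,669.97, 722,903]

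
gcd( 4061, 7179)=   1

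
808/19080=101/2385 = 0.04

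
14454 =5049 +9405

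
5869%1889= 202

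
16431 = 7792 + 8639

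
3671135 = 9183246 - 5512111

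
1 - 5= -4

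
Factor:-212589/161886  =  -70863/53962 =- 2^(-1 )*3^1*13^1*23^1*79^1*26981^(-1)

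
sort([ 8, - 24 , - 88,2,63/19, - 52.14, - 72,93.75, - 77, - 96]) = [-96, - 88, - 77, - 72,-52.14, - 24,2 , 63/19,8,  93.75]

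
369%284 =85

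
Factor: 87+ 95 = 182   =  2^1*7^1*13^1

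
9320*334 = 3112880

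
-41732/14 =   -  2981 + 1/7 = - 2980.86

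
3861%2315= 1546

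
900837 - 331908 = 568929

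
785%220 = 125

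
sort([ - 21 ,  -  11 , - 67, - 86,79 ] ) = [ - 86, - 67, - 21,-11 , 79 ]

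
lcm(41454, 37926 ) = 1782522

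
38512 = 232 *166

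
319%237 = 82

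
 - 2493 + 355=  - 2138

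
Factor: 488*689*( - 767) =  -2^3*13^2*53^1 * 59^1*61^1=- 257889944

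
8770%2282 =1924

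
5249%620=289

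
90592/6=45296/3 = 15098.67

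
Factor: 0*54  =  0=0^1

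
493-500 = - 7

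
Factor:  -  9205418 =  -2^1 * 1231^1*3739^1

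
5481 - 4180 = 1301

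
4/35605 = 4/35605 = 0.00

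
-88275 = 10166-98441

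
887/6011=887/6011 = 0.15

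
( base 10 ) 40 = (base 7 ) 55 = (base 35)15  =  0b101000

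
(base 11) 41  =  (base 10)45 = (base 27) 1i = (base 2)101101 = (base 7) 63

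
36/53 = 36/53 =0.68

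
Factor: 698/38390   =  1/55 = 5^(- 1)*11^( - 1 )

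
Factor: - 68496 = - 2^4*3^1*1427^1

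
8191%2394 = 1009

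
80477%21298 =16583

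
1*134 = 134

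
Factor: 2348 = 2^2 *587^1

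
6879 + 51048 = 57927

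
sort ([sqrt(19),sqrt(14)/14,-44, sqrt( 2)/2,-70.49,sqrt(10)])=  [ - 70.49,-44,sqrt(14)/14,sqrt (2)/2, sqrt(10), sqrt ( 19)]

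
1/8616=1/8616 = 0.00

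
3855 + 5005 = 8860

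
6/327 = 2/109 = 0.02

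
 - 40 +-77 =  - 117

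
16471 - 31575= - 15104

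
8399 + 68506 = 76905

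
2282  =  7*326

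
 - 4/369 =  - 1 + 365/369 = - 0.01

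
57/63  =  19/21 = 0.90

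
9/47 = 9/47 = 0.19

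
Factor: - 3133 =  - 13^1*241^1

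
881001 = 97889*9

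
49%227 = 49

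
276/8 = 69/2 = 34.50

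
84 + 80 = 164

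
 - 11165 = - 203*55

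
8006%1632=1478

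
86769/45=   9641/5=   1928.20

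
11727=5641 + 6086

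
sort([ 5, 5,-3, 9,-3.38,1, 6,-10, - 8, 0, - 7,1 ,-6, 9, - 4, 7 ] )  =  [ - 10,-8, - 7,-6, - 4, - 3.38, - 3, 0 , 1,  1, 5,5, 6,7, 9, 9 ] 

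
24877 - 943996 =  - 919119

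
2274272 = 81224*28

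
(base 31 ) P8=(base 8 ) 1417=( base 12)553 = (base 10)783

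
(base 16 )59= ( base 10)89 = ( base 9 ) 108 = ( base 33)2N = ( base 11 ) 81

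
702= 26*27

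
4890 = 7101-2211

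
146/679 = 146/679 = 0.22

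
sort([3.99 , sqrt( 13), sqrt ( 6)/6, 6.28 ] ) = [sqrt ( 6 )/6, sqrt ( 13),3.99, 6.28 ]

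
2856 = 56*51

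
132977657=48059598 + 84918059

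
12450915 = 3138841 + 9312074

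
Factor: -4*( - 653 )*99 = 258588 = 2^2*3^2* 11^1*653^1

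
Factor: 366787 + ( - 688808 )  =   - 322021   =  - 7^1*179^1 *257^1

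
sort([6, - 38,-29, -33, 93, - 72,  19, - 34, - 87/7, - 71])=[ - 72, - 71, -38, - 34, - 33, - 29, - 87/7,6, 19,93]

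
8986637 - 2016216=6970421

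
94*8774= 824756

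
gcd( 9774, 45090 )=54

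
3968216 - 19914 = 3948302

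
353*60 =21180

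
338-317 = 21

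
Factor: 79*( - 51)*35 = -3^1*5^1 *7^1*17^1*79^1 = - 141015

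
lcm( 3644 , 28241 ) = 112964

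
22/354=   11/177 = 0.06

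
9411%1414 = 927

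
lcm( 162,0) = 0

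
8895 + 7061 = 15956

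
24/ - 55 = - 1 + 31/55 = - 0.44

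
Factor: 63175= 5^2*7^1 *19^2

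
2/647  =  2/647 = 0.00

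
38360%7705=7540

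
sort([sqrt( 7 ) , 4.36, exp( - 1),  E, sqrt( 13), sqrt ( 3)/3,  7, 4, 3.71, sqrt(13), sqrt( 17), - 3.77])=[ - 3.77, exp( - 1),sqrt( 3)/3, sqrt(7 ), E,  sqrt( 13 ) , sqrt(13), 3.71,4, sqrt(17 ),4.36,7]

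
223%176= 47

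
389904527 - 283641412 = 106263115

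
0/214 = 0 = 0.00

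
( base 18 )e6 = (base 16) 102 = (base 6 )1110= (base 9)316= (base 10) 258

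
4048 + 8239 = 12287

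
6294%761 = 206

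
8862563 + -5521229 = 3341334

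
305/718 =305/718  =  0.42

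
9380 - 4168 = 5212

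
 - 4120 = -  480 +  - 3640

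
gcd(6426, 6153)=21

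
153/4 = 38 + 1/4= 38.25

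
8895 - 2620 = 6275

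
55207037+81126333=136333370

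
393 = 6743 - 6350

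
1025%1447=1025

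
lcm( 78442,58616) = 5334056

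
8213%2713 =74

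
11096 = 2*5548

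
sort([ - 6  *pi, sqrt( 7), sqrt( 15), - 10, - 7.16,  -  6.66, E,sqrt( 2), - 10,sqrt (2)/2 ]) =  [ - 6*pi,  -  10, - 10, - 7.16,-6.66,sqrt(  2 ) /2, sqrt( 2 ),sqrt( 7), E , sqrt( 15 )]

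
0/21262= 0 = 0.00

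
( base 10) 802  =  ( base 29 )rj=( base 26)14M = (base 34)nk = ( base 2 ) 1100100010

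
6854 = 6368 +486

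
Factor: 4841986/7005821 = 2^1*2420993^1*7005821^( - 1) 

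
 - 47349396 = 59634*(-794)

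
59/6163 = 59/6163=0.01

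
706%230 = 16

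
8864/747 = 8864/747 = 11.87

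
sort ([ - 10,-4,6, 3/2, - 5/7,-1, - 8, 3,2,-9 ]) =[ - 10,-9, - 8 ,-4, - 1, - 5/7, 3/2,2, 3, 6] 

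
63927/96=21309/32= 665.91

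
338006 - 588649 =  - 250643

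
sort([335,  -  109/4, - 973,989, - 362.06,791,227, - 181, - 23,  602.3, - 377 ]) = [ - 973, - 377, - 362.06, - 181, - 109/4,  -  23, 227,335,602.3,791, 989 ]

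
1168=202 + 966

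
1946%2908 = 1946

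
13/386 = 13/386 = 0.03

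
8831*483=4265373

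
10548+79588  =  90136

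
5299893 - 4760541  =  539352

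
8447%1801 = 1243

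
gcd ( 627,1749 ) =33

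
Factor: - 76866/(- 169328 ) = 69/152 = 2^(  -  3 )*3^1*19^( - 1 )*23^1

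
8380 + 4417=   12797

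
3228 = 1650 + 1578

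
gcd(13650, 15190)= 70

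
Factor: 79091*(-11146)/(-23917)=881548286/23917 = 2^1*139^1*569^1*5573^1*23917^(-1)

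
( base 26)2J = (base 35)21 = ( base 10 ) 71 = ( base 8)107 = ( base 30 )2B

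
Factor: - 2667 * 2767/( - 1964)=7379589/1964 = 2^(-2 )*3^1*7^1*127^1 * 491^( - 1)*2767^1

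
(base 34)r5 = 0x39b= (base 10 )923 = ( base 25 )1BN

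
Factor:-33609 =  - 3^1 * 17^1*659^1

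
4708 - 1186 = 3522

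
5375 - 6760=-1385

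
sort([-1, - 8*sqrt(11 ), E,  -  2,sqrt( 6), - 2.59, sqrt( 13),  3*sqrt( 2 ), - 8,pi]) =[-8*sqrt (11), - 8,  -  2.59, - 2,- 1, sqrt( 6), E, pi, sqrt( 13 ),  3*sqrt( 2)]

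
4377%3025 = 1352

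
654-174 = 480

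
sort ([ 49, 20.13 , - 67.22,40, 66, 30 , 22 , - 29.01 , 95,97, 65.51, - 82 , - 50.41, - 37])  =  [  -  82, - 67.22, - 50.41, - 37, - 29.01 , 20.13, 22, 30, 40,  49,65.51, 66, 95, 97] 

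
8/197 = 8/197 = 0.04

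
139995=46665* 3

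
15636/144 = 108 + 7/12 = 108.58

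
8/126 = 4/63 = 0.06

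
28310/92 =307 + 33/46 = 307.72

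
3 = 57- 54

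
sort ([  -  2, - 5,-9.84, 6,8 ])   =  [ - 9.84, - 5, - 2,6,8]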